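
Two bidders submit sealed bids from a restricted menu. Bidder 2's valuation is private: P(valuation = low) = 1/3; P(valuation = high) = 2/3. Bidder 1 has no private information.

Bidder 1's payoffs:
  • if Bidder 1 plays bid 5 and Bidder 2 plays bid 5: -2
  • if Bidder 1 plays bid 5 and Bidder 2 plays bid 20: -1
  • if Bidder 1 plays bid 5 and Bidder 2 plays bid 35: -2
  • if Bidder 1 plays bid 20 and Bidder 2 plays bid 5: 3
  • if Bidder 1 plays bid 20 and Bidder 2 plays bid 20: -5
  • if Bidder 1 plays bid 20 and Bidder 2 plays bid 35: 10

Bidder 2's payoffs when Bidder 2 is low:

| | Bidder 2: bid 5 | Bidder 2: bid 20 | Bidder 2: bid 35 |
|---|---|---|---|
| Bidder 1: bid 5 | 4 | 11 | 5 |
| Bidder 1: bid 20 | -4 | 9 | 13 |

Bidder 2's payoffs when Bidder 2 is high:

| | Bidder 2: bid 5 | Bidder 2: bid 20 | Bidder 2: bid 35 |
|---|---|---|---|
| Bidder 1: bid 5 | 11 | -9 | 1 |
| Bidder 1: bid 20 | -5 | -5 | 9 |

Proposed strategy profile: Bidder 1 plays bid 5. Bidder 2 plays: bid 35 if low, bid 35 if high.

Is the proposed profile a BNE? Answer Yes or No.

No

A profile is a BNE iff every type of every player is best-responding given beliefs about the other side.
Bidder 1 plays bid 5: E[bid 5] = 1/3·(-2) + 2/3·(-2) = -2; E[bid 20] = 10. Not best-responding. ✗
Bidder 2 (valuation low), facing bid 5: bid 5 gives 4, bid 20 gives 11, bid 35 gives 5. Proposed bid 35 is not best — profitable deviation exists. ✗
Bidder 2 (valuation high), facing bid 5: bid 5 gives 11, bid 20 gives -9, bid 35 gives 1. Proposed bid 35 is not best — profitable deviation exists. ✗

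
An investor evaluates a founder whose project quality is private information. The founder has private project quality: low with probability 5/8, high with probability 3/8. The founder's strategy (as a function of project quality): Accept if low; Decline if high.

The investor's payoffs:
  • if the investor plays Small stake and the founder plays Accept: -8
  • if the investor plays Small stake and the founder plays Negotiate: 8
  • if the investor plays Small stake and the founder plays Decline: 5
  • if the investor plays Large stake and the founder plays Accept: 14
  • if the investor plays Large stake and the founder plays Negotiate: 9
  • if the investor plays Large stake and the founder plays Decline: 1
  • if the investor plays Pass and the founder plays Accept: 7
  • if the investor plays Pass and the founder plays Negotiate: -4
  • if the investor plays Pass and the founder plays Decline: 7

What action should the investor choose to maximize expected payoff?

Compute the investor's expected payoff for each action, taking the expectation over the founder's type.
E[Small stake] = 5/8·(-8) + 3/8·(5) = -25/8
E[Large stake] = 5/8·(14) + 3/8·(1) = 73/8
E[Pass] = 5/8·(7) + 3/8·(7) = 7
Best response: Large stake (73/8 is the largest).

Large stake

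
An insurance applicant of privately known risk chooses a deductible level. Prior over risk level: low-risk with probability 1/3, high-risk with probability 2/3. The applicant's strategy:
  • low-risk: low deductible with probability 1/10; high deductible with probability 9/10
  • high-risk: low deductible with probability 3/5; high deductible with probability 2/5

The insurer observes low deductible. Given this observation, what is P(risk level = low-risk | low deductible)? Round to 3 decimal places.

P(low deductible) = (1/3)·(1/10) + (2/3)·(3/5) = 13/30
P(low-risk | low deductible) = ((1/3)·(1/10)) / (13/30) = (1/30) / (13/30) = 1/13

0.077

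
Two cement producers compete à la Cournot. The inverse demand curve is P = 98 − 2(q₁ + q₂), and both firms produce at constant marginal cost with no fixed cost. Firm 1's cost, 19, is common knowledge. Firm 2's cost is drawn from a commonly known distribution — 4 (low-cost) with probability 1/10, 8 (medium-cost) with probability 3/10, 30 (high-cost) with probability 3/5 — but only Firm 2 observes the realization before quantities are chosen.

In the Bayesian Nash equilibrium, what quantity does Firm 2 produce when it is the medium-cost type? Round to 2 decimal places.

15.77

Firm 2 with cost c maximizes (98 − 2(q₁+q₂) − c)·q₂, giving q₂(c) = (98 − c − 2q₁)/4.
E[c₂] = 1/10·4 + 3/10·8 + 3/5·30 = 20.8
Firm 1's FOC against E[q₂] yields q₁ = (98 − 2·19 + E[c₂])/6 = (98 − 38 + 20.8)/6 = 13.4667.
q₂(medium-cost) = (98 − 8 − 2·13.4667)/4 = 15.7667.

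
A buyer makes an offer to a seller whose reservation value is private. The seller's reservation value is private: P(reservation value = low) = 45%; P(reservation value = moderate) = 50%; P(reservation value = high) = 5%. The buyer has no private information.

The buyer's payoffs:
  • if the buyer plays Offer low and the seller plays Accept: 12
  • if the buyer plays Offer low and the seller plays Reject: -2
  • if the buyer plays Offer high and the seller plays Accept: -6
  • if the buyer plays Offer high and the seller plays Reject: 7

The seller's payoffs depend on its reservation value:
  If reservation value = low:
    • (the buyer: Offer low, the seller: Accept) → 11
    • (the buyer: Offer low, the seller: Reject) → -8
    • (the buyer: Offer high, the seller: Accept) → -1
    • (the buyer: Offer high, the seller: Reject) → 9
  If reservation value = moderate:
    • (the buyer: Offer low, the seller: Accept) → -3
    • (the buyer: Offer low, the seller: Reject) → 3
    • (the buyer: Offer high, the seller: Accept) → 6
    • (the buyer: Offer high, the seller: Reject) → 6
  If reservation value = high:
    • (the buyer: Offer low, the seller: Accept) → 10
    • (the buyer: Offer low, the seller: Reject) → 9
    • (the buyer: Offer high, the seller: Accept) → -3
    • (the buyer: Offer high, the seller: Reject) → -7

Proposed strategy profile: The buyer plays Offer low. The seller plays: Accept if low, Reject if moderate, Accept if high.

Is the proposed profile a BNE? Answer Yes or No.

The buyer plays Offer low: E[Offer low] = 0.45·(12) + 0.5·(-2) + 0.05·(12) = 5; E[Offer high] = 0.5. Best-responding. ✓
The seller (reservation value low), facing Offer low: Accept gives 11, Reject gives -8. Proposed Accept is best. ✓
The seller (reservation value moderate), facing Offer low: Accept gives -3, Reject gives 3. Proposed Reject is best. ✓
The seller (reservation value high), facing Offer low: Accept gives 10, Reject gives 9. Proposed Accept is best. ✓

Yes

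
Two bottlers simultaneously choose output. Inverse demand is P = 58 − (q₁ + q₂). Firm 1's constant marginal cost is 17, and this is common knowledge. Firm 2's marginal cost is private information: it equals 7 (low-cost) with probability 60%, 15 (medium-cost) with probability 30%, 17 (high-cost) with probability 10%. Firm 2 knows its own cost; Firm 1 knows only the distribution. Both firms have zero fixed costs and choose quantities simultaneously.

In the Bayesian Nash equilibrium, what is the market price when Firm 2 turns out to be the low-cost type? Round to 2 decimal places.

Each type of Firm 2 best-responds to q₁; Firm 1 best-responds to the expected q₂ over Firm 2's types.
Firm 2 with cost c maximizes (58 − (q₁+q₂) − c)·q₂, giving q₂(c) = (58 − c − q₁)/2.
E[c₂] = 0.6·7 + 0.3·15 + 0.1·17 = 10.4
Firm 1's FOC against E[q₂] yields q₁ = (58 − 2·17 + E[c₂])/3 = (58 − 34 + 10.4)/3 = 11.4667.
q₂(low-cost) = 19.7667, so P = 58 − (11.4667 + 19.7667) = 26.7667.

26.77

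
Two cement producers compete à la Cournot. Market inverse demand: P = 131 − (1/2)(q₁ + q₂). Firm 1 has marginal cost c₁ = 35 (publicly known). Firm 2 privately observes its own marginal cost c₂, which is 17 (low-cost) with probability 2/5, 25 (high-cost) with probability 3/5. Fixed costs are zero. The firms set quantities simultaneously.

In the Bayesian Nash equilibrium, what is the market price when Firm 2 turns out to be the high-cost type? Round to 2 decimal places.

64.20

Type-c best response for Firm 2: q₂(c) = (131 − c) − q₁/2.
Firm 1 maximizes expected profit; its first-order condition is 131 − q₁ − (1/2)E[q₂] − 35 = 0.
Substituting E[q₂] and solving: E[c₂] = 21.8, so q₁ = (131 − 2·35 + 21.8)/(3/2) = 55.2.
q₂(high-cost) = 78.4, so P = 131 − (1/2)·(55.2 + 78.4) = 64.2.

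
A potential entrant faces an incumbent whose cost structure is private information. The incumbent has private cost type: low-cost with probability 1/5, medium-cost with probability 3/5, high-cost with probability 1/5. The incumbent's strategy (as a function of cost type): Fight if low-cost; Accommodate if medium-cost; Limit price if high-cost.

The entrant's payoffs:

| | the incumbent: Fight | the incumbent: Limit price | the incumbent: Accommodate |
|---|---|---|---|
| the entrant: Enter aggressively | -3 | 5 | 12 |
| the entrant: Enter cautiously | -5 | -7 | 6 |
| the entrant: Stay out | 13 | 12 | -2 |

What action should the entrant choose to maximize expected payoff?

Enter aggressively

E[Enter aggressively] = 1/5·(-3) + 3/5·(12) + 1/5·(5) = 38/5
E[Enter cautiously] = 1/5·(-5) + 3/5·(6) + 1/5·(-7) = 6/5
E[Stay out] = 1/5·(13) + 3/5·(-2) + 1/5·(12) = 19/5
Best response: Enter aggressively (38/5 is the largest).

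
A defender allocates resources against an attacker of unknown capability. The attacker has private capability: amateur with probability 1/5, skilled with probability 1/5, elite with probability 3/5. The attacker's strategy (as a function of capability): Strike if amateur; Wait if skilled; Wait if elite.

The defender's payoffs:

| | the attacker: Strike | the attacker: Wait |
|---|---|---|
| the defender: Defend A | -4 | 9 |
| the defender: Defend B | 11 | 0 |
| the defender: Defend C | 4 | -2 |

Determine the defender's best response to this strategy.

Defend A

E[Defend A] = 1/5·(-4) + 1/5·(9) + 3/5·(9) = 32/5
E[Defend B] = 1/5·(11) + 1/5·(0) + 3/5·(0) = 11/5
E[Defend C] = 1/5·(4) + 1/5·(-2) + 3/5·(-2) = -4/5
Best response: Defend A (32/5 is the largest).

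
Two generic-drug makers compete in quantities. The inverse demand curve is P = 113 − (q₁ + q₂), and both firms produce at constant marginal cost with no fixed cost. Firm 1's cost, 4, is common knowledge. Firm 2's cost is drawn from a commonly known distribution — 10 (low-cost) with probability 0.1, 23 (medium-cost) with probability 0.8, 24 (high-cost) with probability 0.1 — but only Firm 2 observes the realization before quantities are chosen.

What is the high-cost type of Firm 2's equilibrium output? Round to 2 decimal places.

23.37

Type-c best response for Firm 2: q₂(c) = (113 − c)/2 − q₁/2.
Firm 1 maximizes expected profit; its first-order condition is 113 − 2q₁ − E[q₂] − 4 = 0.
Substituting E[q₂] and solving: E[c₂] = 21.8, so q₁ = (113 − 2·4 + 21.8)/3 = 42.2667.
q₂(high-cost) = (113 − 24 − 42.2667)/2 = 23.3667.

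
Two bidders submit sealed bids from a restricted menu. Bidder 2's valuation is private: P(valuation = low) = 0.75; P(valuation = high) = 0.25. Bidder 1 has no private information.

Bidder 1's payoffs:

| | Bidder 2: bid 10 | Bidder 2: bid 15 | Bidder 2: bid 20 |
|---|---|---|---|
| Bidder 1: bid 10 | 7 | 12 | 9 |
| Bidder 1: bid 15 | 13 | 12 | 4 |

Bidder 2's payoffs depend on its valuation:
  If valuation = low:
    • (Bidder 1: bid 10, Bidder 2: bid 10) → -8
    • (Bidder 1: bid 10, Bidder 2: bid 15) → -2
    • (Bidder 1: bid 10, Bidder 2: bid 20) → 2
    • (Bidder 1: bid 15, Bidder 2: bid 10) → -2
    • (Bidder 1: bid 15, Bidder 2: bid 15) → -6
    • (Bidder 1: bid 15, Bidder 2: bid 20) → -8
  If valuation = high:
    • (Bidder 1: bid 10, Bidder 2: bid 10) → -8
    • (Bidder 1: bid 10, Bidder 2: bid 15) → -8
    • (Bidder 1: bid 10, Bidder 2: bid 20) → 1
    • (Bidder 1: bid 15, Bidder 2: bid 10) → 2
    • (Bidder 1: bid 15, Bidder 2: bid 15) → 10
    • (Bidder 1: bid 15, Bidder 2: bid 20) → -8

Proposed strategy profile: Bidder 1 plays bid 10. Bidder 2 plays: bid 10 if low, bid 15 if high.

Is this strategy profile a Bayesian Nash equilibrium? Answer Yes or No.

No

Bidder 1 plays bid 10: E[bid 10] = 0.75·(7) + 0.25·(12) = 8.25; E[bid 15] = 12.75. Not best-responding. ✗
Bidder 2 (valuation low), facing bid 10: bid 10 gives -8, bid 15 gives -2, bid 20 gives 2. Proposed bid 10 is not best — profitable deviation exists. ✗
Bidder 2 (valuation high), facing bid 10: bid 10 gives -8, bid 15 gives -8, bid 20 gives 1. Proposed bid 15 is not best — profitable deviation exists. ✗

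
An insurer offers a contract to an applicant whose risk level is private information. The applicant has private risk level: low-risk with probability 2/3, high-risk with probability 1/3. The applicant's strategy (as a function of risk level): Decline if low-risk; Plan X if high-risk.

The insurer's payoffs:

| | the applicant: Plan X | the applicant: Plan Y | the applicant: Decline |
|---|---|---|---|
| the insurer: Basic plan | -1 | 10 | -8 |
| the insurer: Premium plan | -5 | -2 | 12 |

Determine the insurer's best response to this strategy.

E[Basic plan] = 2/3·(-8) + 1/3·(-1) = -17/3
E[Premium plan] = 2/3·(12) + 1/3·(-5) = 19/3
Best response: Premium plan (19/3 is the largest).

Premium plan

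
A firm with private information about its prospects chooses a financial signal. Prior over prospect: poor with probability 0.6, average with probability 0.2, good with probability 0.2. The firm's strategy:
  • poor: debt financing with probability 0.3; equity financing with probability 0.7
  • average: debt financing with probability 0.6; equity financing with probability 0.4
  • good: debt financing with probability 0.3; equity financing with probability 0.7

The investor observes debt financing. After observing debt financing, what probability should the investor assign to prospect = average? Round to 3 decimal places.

Apply Bayes' rule using the sender's strategy as the likelihood.
P(debt financing) = 0.6·0.3 + 0.2·0.6 + 0.2·0.3 = 0.36
P(average | debt financing) = (0.2·0.6) / 0.36 = 0.12 / 0.36 = 0.333333

0.333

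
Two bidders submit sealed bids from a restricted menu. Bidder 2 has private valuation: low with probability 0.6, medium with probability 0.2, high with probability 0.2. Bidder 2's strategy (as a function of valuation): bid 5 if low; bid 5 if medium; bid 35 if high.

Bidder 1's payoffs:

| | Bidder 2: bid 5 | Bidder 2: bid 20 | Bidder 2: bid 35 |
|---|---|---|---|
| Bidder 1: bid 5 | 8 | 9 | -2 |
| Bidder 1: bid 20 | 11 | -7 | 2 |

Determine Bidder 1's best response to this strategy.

Compute Bidder 1's expected payoff for each action, taking the expectation over Bidder 2's type.
E[bid 5] = 0.6·(8) + 0.2·(8) + 0.2·(-2) = 6
E[bid 20] = 0.6·(11) + 0.2·(11) + 0.2·(2) = 9.2
Best response: bid 20 (9.2 is the largest).

bid 20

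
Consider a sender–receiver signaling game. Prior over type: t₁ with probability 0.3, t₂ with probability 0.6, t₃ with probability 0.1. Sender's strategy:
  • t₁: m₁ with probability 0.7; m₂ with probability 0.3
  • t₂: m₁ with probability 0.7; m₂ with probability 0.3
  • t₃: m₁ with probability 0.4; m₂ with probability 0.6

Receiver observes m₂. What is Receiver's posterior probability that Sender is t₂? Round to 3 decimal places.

0.545

P(m₂) = 0.3·0.3 + 0.6·0.3 + 0.1·0.6 = 0.33
P(t₂ | m₂) = (0.6·0.3) / 0.33 = 0.18 / 0.33 = 0.545455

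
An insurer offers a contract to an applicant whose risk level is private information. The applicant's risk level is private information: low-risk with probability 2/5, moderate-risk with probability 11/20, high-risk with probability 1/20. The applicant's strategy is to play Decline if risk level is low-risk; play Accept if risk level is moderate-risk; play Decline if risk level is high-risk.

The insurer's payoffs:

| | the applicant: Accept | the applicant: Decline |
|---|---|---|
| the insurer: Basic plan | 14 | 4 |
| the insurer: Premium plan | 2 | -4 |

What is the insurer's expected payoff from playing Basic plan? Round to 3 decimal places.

E[Basic plan] = 2/5·4 + 11/20·14 + 1/20·4 = 8/5 + 77/10 + 1/5 = 19/2

9.500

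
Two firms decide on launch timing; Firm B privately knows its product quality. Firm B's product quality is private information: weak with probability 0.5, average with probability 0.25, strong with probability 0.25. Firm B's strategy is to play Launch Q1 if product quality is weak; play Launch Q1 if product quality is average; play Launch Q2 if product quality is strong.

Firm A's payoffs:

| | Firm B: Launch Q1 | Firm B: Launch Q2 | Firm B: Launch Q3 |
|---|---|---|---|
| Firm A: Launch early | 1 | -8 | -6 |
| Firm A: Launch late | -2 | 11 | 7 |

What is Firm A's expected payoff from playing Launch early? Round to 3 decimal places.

-1.250

E[Launch early] = 0.5·1 + 0.25·1 + 0.25·(-8) = 0.5 + 0.25 + (-2) = -1.25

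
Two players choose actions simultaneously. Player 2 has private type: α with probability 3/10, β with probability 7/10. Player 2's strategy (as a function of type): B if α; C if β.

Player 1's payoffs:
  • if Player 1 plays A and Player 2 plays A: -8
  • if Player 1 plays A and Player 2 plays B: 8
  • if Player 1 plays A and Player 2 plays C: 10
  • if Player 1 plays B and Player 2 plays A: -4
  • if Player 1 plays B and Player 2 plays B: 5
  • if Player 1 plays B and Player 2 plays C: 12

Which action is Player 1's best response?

Compute Player 1's expected payoff for each action, taking the expectation over Player 2's type.
E[A] = 3/10·(8) + 7/10·(10) = 47/5
E[B] = 3/10·(5) + 7/10·(12) = 99/10
Best response: B (99/10 is the largest).

B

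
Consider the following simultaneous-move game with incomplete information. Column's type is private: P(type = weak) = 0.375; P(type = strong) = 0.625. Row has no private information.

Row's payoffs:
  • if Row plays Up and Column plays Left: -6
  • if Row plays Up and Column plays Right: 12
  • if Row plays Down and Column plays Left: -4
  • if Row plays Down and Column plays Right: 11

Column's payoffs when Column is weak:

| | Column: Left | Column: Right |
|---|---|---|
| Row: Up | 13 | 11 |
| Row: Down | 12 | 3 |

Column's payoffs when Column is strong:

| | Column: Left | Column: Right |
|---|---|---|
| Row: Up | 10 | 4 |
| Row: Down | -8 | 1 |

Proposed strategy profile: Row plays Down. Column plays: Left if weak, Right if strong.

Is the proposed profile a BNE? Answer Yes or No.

A profile is a BNE iff every type of every player is best-responding given beliefs about the other side.
Row plays Down: E[Down] = 0.375·(-4) + 0.625·(11) = 5.375; E[Up] = 5.25. Best-responding. ✓
Column (type weak), facing Down: Left gives 12, Right gives 3. Proposed Left is best. ✓
Column (type strong), facing Down: Left gives -8, Right gives 1. Proposed Right is best. ✓

Yes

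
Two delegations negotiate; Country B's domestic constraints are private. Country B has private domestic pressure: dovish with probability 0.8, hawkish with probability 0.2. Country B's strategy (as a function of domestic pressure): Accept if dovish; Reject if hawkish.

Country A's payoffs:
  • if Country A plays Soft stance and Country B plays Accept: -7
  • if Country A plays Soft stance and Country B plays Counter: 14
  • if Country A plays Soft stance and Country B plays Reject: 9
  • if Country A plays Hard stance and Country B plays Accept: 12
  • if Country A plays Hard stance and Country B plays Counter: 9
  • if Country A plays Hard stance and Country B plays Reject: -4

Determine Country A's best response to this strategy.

Hard stance

Compute Country A's expected payoff for each action, taking the expectation over Country B's type.
E[Soft stance] = 0.8·(-7) + 0.2·(9) = -3.8
E[Hard stance] = 0.8·(12) + 0.2·(-4) = 8.8
Best response: Hard stance (8.8 is the largest).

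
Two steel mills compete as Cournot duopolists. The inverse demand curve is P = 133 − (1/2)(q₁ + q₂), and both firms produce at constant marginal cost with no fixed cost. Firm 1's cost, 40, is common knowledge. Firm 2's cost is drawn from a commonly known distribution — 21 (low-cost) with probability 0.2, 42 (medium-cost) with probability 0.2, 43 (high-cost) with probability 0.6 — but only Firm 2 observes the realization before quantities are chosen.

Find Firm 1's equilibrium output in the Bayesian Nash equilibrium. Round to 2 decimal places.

60.93

Type-c best response for Firm 2: q₂(c) = (133 − c) − q₁/2.
Firm 1 maximizes expected profit; its first-order condition is 133 − q₁ − (1/2)E[q₂] − 40 = 0.
Substituting E[q₂] and solving: E[c₂] = 38.4, so q₁ = (133 − 2·40 + 38.4)/(3/2) = 60.9333.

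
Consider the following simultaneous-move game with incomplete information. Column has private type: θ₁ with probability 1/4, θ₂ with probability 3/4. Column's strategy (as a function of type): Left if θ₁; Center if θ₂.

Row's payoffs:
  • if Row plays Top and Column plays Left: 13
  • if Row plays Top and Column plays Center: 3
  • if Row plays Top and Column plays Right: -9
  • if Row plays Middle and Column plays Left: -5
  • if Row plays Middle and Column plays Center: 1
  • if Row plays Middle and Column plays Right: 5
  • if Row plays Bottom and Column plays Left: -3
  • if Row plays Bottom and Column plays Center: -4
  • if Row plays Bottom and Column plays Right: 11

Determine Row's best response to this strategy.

Top

E[Top] = 1/4·(13) + 3/4·(3) = 11/2
E[Middle] = 1/4·(-5) + 3/4·(1) = -1/2
E[Bottom] = 1/4·(-3) + 3/4·(-4) = -15/4
Best response: Top (11/2 is the largest).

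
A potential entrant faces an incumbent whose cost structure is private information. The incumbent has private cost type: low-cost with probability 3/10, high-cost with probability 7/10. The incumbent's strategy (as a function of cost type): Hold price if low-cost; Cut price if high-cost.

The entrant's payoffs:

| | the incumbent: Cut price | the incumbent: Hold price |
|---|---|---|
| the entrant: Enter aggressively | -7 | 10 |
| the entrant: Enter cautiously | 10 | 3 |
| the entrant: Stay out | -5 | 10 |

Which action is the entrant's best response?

Enter cautiously

E[Enter aggressively] = 3/10·(10) + 7/10·(-7) = -19/10
E[Enter cautiously] = 3/10·(3) + 7/10·(10) = 79/10
E[Stay out] = 3/10·(10) + 7/10·(-5) = -1/2
Best response: Enter cautiously (79/10 is the largest).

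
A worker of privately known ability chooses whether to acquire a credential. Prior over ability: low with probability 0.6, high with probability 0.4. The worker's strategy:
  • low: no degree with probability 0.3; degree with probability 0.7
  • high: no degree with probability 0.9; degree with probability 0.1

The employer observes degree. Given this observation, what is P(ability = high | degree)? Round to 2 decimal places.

Apply Bayes' rule using the sender's strategy as the likelihood.
P(degree) = 0.6·0.7 + 0.4·0.1 = 0.46
P(high | degree) = (0.4·0.1) / 0.46 = 0.04 / 0.46 = 0.0869565

0.09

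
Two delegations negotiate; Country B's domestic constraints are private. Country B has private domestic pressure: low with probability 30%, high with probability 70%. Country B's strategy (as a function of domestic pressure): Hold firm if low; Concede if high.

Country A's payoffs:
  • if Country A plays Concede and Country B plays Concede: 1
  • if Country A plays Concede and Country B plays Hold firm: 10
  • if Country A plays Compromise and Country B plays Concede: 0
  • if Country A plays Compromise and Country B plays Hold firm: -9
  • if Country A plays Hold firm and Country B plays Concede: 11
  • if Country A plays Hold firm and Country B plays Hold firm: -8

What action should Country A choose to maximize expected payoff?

Hold firm

E[Concede] = 0.3·(10) + 0.7·(1) = 3.7
E[Compromise] = 0.3·(-9) + 0.7·(0) = -2.7
E[Hold firm] = 0.3·(-8) + 0.7·(11) = 5.3
Best response: Hold firm (5.3 is the largest).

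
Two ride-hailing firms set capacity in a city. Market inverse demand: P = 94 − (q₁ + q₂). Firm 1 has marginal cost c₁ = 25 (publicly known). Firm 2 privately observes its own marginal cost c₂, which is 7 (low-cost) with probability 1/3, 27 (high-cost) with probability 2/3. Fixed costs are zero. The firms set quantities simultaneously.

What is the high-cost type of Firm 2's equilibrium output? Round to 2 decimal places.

22.78

Each type of Firm 2 best-responds to q₁; Firm 1 best-responds to the expected q₂ over Firm 2's types.
Firm 2 with cost c maximizes (94 − (q₁+q₂) − c)·q₂, giving q₂(c) = (94 − c − q₁)/2.
E[c₂] = 1/3·7 + 2/3·27 = 20.3333
Firm 1's FOC against E[q₂] yields q₁ = (94 − 2·25 + E[c₂])/3 = (94 − 50 + 20.3333)/3 = 21.4444.
q₂(high-cost) = (94 − 27 − 21.4444)/2 = 22.7778.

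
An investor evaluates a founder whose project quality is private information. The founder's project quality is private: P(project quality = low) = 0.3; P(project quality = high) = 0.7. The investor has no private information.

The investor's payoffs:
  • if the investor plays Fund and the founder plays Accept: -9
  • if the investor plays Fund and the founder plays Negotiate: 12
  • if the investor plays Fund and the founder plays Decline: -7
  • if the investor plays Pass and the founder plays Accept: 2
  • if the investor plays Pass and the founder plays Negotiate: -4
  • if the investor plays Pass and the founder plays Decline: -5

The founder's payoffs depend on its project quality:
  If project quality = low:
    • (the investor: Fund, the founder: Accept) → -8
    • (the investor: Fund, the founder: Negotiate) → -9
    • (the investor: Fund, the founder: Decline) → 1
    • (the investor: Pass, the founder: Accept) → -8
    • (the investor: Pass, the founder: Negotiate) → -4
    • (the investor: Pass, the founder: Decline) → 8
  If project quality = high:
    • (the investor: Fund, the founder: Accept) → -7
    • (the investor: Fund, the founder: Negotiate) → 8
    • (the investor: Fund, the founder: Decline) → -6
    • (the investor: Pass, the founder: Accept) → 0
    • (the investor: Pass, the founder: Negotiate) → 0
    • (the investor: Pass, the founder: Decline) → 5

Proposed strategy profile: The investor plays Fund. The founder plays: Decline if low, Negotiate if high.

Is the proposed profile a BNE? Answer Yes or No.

Yes

The investor plays Fund: E[Fund] = 0.3·(-7) + 0.7·(12) = 6.3; E[Pass] = -4.3. Best-responding. ✓
The founder (project quality low), facing Fund: Accept gives -8, Negotiate gives -9, Decline gives 1. Proposed Decline is best. ✓
The founder (project quality high), facing Fund: Accept gives -7, Negotiate gives 8, Decline gives -6. Proposed Negotiate is best. ✓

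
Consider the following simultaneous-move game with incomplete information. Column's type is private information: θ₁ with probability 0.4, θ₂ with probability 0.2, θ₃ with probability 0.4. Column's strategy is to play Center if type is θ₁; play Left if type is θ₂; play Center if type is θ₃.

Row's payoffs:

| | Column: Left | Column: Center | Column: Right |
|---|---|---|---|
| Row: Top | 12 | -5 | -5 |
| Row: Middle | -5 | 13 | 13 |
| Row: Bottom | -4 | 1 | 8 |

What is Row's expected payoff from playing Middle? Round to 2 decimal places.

Take the expectation over Column's type, weighting each type's action by its prior probability.
E[Middle] = 0.4·13 + 0.2·(-5) + 0.4·13 = 5.2 + (-1) + 5.2 = 9.4

9.40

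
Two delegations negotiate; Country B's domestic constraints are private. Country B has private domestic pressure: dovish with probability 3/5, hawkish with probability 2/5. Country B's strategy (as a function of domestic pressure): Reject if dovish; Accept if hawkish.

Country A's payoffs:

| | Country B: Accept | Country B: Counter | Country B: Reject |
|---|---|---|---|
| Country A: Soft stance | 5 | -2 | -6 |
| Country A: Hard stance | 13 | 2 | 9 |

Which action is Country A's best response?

E[Soft stance] = 3/5·(-6) + 2/5·(5) = -8/5
E[Hard stance] = 3/5·(9) + 2/5·(13) = 53/5
Best response: Hard stance (53/5 is the largest).

Hard stance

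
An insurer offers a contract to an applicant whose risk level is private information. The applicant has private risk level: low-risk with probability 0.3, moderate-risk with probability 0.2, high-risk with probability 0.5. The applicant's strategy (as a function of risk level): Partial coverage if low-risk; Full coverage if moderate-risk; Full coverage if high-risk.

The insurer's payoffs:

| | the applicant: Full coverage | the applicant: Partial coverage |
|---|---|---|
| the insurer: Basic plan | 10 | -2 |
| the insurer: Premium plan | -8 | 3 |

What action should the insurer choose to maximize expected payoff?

Basic plan

Compute the insurer's expected payoff for each action, taking the expectation over the applicant's type.
E[Basic plan] = 0.3·(-2) + 0.2·(10) + 0.5·(10) = 6.4
E[Premium plan] = 0.3·(3) + 0.2·(-8) + 0.5·(-8) = -4.7
Best response: Basic plan (6.4 is the largest).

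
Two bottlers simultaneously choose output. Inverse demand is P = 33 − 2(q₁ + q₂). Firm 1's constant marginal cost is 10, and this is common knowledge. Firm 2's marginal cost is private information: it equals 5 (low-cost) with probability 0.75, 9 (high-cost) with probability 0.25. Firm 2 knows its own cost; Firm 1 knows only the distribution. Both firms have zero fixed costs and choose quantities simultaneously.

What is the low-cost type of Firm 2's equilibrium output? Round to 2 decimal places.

Type-c best response for Firm 2: q₂(c) = (33 − c)/4 − q₁/2.
Firm 1 maximizes expected profit; its first-order condition is 33 − 4q₁ − 2E[q₂] − 10 = 0.
Substituting E[q₂] and solving: E[c₂] = 6, so q₁ = (33 − 2·10 + 6)/6 = 3.16667.
q₂(low-cost) = (33 − 5 − 2·3.16667)/4 = 5.41667.

5.42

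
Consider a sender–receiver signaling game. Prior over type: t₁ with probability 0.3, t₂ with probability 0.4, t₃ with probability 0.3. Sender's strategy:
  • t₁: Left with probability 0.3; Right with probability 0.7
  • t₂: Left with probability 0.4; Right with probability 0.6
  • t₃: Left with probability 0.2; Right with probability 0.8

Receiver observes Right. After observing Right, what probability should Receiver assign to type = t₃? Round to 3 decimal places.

0.348

Apply Bayes' rule using the sender's strategy as the likelihood.
P(Right) = 0.3·0.7 + 0.4·0.6 + 0.3·0.8 = 0.69
P(t₃ | Right) = (0.3·0.8) / 0.69 = 0.24 / 0.69 = 0.347826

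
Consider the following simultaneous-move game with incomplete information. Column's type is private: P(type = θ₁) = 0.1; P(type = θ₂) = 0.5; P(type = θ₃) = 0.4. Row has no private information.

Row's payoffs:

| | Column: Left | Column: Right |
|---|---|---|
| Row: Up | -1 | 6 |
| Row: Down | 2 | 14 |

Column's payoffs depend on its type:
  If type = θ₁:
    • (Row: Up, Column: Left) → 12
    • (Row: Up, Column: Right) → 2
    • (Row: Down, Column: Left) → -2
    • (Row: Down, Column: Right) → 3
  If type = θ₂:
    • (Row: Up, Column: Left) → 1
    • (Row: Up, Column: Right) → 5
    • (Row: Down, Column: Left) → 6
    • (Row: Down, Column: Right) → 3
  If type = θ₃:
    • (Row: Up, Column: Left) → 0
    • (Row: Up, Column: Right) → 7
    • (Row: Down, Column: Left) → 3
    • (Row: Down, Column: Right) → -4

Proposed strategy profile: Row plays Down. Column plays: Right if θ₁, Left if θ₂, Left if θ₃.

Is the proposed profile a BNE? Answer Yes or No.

Row plays Down: E[Down] = 0.1·(14) + 0.5·(2) + 0.4·(2) = 3.2; E[Up] = -0.3. Best-responding. ✓
Column (type θ₁), facing Down: Left gives -2, Right gives 3. Proposed Right is best. ✓
Column (type θ₂), facing Down: Left gives 6, Right gives 3. Proposed Left is best. ✓
Column (type θ₃), facing Down: Left gives 3, Right gives -4. Proposed Left is best. ✓

Yes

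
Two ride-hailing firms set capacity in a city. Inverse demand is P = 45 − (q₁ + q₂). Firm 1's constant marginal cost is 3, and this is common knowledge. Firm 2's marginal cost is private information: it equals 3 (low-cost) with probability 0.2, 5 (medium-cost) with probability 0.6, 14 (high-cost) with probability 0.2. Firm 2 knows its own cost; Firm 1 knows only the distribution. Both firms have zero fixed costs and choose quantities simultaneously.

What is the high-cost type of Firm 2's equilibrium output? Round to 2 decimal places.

7.93

Firm 2 with cost c maximizes (45 − (q₁+q₂) − c)·q₂, giving q₂(c) = (45 − c − q₁)/2.
E[c₂] = 0.2·3 + 0.6·5 + 0.2·14 = 6.4
Firm 1's FOC against E[q₂] yields q₁ = (45 − 2·3 + E[c₂])/3 = (45 − 6 + 6.4)/3 = 15.1333.
q₂(high-cost) = (45 − 14 − 15.1333)/2 = 7.93333.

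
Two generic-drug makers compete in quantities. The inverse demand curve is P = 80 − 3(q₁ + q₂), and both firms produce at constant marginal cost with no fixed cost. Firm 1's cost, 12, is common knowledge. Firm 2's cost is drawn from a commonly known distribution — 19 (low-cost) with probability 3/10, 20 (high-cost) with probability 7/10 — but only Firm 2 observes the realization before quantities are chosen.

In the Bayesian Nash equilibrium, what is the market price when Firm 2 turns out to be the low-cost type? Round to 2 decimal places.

Type-c best response for Firm 2: q₂(c) = (80 − c)/6 − q₁/2.
Firm 1 maximizes expected profit; its first-order condition is 80 − 6q₁ − 3E[q₂] − 12 = 0.
Substituting E[q₂] and solving: E[c₂] = 19.7, so q₁ = (80 − 2·12 + 19.7)/9 = 8.41111.
q₂(low-cost) = 5.96111, so P = 80 − 3·(8.41111 + 5.96111) = 36.8833.

36.88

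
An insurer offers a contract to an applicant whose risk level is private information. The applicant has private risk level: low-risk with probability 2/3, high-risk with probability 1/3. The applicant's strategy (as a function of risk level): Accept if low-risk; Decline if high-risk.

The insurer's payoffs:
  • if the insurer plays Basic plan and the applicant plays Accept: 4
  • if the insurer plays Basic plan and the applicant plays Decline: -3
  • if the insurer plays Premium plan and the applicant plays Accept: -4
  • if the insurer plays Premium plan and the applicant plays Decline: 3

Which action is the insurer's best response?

Compute the insurer's expected payoff for each action, taking the expectation over the applicant's type.
E[Basic plan] = 2/3·(4) + 1/3·(-3) = 5/3
E[Premium plan] = 2/3·(-4) + 1/3·(3) = -5/3
Best response: Basic plan (5/3 is the largest).

Basic plan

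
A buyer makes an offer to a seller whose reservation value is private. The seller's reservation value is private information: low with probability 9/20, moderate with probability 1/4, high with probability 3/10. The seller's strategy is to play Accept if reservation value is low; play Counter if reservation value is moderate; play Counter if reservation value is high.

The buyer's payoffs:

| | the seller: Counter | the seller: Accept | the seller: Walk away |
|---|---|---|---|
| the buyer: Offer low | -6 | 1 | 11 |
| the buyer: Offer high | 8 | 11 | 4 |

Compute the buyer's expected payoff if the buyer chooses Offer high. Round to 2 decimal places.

9.35

Take the expectation over the seller's reservation value, weighting each type's action by its prior probability.
E[Offer high] = 9/20·11 + 1/4·8 + 3/10·8 = 99/20 + 2 + 12/5 = 187/20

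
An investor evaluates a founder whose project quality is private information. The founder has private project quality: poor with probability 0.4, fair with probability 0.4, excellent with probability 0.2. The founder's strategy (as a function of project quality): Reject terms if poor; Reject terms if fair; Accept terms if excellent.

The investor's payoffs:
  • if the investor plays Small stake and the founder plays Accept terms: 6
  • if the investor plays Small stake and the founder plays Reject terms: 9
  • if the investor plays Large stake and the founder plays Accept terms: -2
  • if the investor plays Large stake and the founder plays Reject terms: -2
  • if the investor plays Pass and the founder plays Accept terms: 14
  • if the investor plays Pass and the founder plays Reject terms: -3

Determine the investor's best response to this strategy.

Compute the investor's expected payoff for each action, taking the expectation over the founder's type.
E[Small stake] = 0.4·(9) + 0.4·(9) + 0.2·(6) = 8.4
E[Large stake] = 0.4·(-2) + 0.4·(-2) + 0.2·(-2) = -2
E[Pass] = 0.4·(-3) + 0.4·(-3) + 0.2·(14) = 0.4
Best response: Small stake (8.4 is the largest).

Small stake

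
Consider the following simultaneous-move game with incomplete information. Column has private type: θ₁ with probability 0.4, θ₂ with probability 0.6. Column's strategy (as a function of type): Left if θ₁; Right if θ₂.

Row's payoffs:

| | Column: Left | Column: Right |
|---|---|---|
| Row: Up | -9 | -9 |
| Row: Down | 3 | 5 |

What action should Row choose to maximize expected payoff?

Down

E[Up] = 0.4·(-9) + 0.6·(-9) = -9
E[Down] = 0.4·(3) + 0.6·(5) = 4.2
Best response: Down (4.2 is the largest).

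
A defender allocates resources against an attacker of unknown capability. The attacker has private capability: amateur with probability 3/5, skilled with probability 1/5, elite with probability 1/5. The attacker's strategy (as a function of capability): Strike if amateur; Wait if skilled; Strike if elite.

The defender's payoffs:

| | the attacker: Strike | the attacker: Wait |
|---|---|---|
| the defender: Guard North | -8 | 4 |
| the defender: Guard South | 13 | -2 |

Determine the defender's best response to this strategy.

E[Guard North] = 3/5·(-8) + 1/5·(4) + 1/5·(-8) = -28/5
E[Guard South] = 3/5·(13) + 1/5·(-2) + 1/5·(13) = 10
Best response: Guard South (10 is the largest).

Guard South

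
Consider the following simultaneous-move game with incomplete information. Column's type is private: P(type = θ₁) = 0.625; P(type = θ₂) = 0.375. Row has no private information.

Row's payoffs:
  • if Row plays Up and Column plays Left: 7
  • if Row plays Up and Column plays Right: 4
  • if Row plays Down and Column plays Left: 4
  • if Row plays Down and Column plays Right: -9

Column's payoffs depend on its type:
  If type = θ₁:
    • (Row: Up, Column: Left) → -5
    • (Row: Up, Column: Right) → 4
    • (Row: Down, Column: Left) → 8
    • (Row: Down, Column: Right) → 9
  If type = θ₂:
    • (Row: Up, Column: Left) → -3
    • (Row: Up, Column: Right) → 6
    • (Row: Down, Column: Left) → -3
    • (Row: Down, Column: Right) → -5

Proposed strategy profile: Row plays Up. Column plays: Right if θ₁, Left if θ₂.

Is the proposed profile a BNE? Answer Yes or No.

No

Row plays Up: E[Up] = 0.625·(4) + 0.375·(7) = 5.125; E[Down] = -4.125. Best-responding. ✓
Column (type θ₁), facing Up: Left gives -5, Right gives 4. Proposed Right is best. ✓
Column (type θ₂), facing Up: Left gives -3, Right gives 6. Proposed Left is not best — profitable deviation exists. ✗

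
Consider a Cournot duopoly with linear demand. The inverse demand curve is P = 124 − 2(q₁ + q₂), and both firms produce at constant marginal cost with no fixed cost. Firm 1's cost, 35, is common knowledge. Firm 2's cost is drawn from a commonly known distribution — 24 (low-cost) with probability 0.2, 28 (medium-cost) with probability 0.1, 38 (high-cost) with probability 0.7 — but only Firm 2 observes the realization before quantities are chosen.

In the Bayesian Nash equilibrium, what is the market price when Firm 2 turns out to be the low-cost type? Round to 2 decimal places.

Firm 2 with cost c maximizes (124 − 2(q₁+q₂) − c)·q₂, giving q₂(c) = (124 − c − 2q₁)/4.
E[c₂] = 0.2·24 + 0.1·28 + 0.7·38 = 34.2
Firm 1's FOC against E[q₂] yields q₁ = (124 − 2·35 + E[c₂])/6 = (124 − 70 + 34.2)/6 = 14.7.
q₂(low-cost) = 17.65, so P = 124 − 2·(14.7 + 17.65) = 59.3.

59.30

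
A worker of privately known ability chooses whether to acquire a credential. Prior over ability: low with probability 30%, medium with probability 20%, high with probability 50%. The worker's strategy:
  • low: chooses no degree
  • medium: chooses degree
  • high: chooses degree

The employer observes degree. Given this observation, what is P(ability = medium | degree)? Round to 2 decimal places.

0.29

P(degree) = 0.3·0 + 0.2·1 + 0.5·1 = 0.7
P(medium | degree) = (0.2·1) / 0.7 = 0.2 / 0.7 = 0.285714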